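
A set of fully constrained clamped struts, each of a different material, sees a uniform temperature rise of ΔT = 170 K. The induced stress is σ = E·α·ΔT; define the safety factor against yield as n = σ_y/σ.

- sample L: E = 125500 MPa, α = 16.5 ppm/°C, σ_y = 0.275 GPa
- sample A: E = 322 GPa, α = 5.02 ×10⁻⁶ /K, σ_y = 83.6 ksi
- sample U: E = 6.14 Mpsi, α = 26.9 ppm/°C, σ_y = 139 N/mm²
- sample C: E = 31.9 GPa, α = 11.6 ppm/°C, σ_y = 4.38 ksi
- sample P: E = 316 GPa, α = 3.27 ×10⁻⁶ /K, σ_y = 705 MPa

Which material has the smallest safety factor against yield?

sample C

In consistent units (E in GPa, α in ×10⁻⁶/K, σ_y in MPa):
  sample L: E = 125.5, α = 16.5, σ_y = 275.0 → σ = 352 MPa, n = 0.781
  sample A: E = 322.0, α = 5.02, σ_y = 576.4 → σ = 275 MPa, n = 2.10
  sample U: E = 42.33, α = 26.9, σ_y = 139.0 → σ = 194 MPa, n = 0.718
  sample C: E = 31.90, α = 11.6, σ_y = 30.20 → σ = 62.9 MPa, n = 0.480
  sample P: E = 316.0, α = 3.27, σ_y = 705.0 → σ = 176 MPa, n = 4.01
Sample C has the lowest safety factor, n = 0.480.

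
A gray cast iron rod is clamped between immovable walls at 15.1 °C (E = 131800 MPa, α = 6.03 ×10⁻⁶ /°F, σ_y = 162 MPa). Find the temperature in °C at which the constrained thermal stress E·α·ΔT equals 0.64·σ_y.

E = 131800 MPa = 131.8 GPa.
α = 6.03×10⁻⁶/°F × 9/5 = 10.9×10⁻⁶/K.
E·α·ΔT = 103.7 MPa ⇒ ΔT = 103.7 / (131.8×10³ × 10.9×10⁻⁶) = 72.48 K.
T = 15.1 + 72.48 = 87.58 °C.

87.6 °C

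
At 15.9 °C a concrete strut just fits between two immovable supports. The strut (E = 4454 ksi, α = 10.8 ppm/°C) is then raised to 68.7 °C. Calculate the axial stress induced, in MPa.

17.5 MPa

E = 4454 ksi = 30.71 GPa.
ΔT = 52.80 K. Constrained thermal stress σ = E·α·ΔT = 30.71×10³ MPa × 10.8×10⁻⁶ × 52.80 = 17.5 MPa (compressive).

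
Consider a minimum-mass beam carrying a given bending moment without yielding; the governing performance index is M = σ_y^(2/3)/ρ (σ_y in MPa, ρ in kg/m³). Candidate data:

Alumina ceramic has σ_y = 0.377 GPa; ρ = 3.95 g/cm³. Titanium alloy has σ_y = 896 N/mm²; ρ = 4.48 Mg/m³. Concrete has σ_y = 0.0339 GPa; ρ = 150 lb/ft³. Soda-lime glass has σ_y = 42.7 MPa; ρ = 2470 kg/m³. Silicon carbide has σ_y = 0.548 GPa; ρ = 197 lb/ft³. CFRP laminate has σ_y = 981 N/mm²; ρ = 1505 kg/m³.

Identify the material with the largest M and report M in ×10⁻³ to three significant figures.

In SI units:
  alumina ceramic: σ_y = 377.0 MPa, ρ = 3950 kg/m³
  titanium alloy: σ_y = 896.0 MPa, ρ = 4480 kg/m³
  concrete: σ_y = 33.90 MPa, ρ = 2403 kg/m³
  soda-lime glass: σ_y = 42.70 MPa, ρ = 2470 kg/m³
  silicon carbide: σ_y = 548.0 MPa, ρ = 3156 kg/m³
  CFRP laminate: σ_y = 981.0 MPa, ρ = 1505 kg/m³
  CFRP laminate: M = 65.6×10⁻³
  silicon carbide: M = 21.2×10⁻³
  titanium alloy: M = 20.7×10⁻³
  alumina ceramic: M = 13.2×10⁻³
  soda-lime glass: M = 4.95×10⁻³
  concrete: M = 4.36×10⁻³
The maximum is for CFRP laminate.

CFRP laminate, M = 65.6×10⁻³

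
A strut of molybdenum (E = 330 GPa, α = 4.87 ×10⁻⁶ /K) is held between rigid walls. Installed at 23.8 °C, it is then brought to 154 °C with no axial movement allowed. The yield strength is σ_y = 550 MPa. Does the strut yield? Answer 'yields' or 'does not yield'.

ΔT = 130.2 K. Constrained thermal stress σ = E·α·ΔT = 330.0×10³ MPa × 4.87×10⁻⁶ × 130.2 = 209 MPa (compressive).
Compare to σ_y = 550 MPa: σ < σ_y, so it does not yield.

does not yield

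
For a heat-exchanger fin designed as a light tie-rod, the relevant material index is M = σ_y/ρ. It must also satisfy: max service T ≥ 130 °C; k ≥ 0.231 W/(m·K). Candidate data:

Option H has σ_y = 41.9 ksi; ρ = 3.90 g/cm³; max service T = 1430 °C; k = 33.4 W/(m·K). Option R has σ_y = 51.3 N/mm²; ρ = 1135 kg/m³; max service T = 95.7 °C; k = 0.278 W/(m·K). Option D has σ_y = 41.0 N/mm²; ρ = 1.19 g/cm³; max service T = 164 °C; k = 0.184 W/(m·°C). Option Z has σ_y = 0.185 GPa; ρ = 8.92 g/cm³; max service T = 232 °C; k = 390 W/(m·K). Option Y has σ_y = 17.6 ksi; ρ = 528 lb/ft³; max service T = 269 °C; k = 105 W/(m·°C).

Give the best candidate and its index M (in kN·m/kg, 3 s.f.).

option H, M = 74.1 kN·m/kg

Screen on constraints: max service T ≥ 130 °C; k ≥ 0.231 W/(m·K). Survivors: option H, option Z, option Y.
Convert each candidate to consistent units, then evaluate M:
  option H: σ_y = 288.9 MPa, ρ = 3900 kg/m³
  option Z: σ_y = 185.0 MPa, ρ = 8920 kg/m³
  option Y: σ_y = 121.3 MPa, ρ = 8458 kg/m³
  option H: M = 74.1 kN·m/kg
  option Z: M = 20.7 kN·m/kg
  option Y: M = 14.3 kN·m/kg
Option H has the largest M.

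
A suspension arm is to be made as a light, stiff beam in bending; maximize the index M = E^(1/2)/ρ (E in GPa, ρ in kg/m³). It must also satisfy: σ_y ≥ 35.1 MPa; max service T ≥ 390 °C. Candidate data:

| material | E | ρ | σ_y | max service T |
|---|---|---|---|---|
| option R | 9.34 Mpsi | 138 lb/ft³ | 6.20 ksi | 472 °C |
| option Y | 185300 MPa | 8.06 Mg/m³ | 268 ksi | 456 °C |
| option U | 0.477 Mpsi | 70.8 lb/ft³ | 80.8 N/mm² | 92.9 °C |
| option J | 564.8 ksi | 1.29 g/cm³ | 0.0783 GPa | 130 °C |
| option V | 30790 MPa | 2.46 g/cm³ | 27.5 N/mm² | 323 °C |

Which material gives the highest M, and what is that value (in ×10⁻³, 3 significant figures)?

option R, M = 3.63×10⁻³

Screen on constraints: σ_y ≥ 35.1 MPa; max service T ≥ 390 °C. Survivors: option R, option Y.
Normalizing units and computing the index:
  option R: E = 64.40 GPa, ρ = 2211 kg/m³
  option Y: E = 185.3 GPa, ρ = 8060 kg/m³
  option R: M = 3.63×10⁻³
  option Y: M = 1.69×10⁻³
Option R ranks first.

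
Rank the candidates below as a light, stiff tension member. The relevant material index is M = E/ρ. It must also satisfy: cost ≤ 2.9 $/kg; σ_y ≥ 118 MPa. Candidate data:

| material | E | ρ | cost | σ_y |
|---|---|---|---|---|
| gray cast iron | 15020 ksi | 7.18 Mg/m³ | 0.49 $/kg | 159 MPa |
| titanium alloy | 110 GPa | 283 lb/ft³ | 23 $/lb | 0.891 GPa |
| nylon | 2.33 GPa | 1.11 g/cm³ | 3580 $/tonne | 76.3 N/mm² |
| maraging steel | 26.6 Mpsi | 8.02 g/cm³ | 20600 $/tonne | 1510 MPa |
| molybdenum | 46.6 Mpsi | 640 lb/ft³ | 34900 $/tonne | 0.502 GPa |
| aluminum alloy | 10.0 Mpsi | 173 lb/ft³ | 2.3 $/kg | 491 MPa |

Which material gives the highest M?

aluminum alloy

Screen on constraints: cost ≤ 2.9 $/kg; σ_y ≥ 118 MPa. Survivors: gray cast iron, aluminum alloy.
In SI units:
  gray cast iron: E = 103.6 GPa, ρ = 7180 kg/m³
  aluminum alloy: E = 68.95 GPa, ρ = 2771 kg/m³
  aluminum alloy: M = 24.9 MN·m/kg
  gray cast iron: M = 14.4 MN·m/kg
The maximum is for aluminum alloy.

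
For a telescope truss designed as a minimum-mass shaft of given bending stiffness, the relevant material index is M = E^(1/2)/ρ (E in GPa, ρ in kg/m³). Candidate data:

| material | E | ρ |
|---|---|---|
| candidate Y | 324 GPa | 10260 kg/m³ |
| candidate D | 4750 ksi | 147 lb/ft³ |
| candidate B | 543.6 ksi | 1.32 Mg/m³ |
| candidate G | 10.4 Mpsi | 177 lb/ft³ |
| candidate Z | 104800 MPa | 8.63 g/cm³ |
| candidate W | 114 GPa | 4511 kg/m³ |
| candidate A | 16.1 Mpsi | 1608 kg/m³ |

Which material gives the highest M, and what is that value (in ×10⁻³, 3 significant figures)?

candidate A, M = 6.55×10⁻³

Convert each candidate to consistent units, then evaluate M:
  candidate Y: E = 324.0 GPa, ρ = 10260 kg/m³
  candidate D: E = 32.75 GPa, ρ = 2355 kg/m³
  candidate B: E = 3.748 GPa, ρ = 1320 kg/m³
  candidate G: E = 71.71 GPa, ρ = 2835 kg/m³
  candidate Z: E = 104.8 GPa, ρ = 8630 kg/m³
  candidate W: E = 114.0 GPa, ρ = 4511 kg/m³
  candidate A: E = 111.0 GPa, ρ = 1608 kg/m³
  candidate A: M = 6.55×10⁻³
  candidate G: M = 2.99×10⁻³
  candidate D: M = 2.43×10⁻³
  candidate W: M = 2.37×10⁻³
  candidate Y: M = 1.75×10⁻³
  candidate B: M = 1.47×10⁻³
  candidate Z: M = 1.19×10⁻³
The maximum is for candidate A.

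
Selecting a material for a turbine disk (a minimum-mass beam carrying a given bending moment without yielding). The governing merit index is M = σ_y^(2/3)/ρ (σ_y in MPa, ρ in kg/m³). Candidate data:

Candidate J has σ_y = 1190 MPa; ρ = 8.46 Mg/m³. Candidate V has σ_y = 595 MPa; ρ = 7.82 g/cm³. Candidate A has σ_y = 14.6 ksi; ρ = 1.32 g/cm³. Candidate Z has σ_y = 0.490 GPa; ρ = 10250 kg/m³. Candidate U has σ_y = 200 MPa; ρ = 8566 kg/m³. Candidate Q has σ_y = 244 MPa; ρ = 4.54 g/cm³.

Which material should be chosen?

In SI units:
  candidate J: σ_y = 1190 MPa, ρ = 8460 kg/m³
  candidate V: σ_y = 595.0 MPa, ρ = 7820 kg/m³
  candidate A: σ_y = 100.7 MPa, ρ = 1320 kg/m³
  candidate Z: σ_y = 490.0 MPa, ρ = 10250 kg/m³
  candidate U: σ_y = 200.0 MPa, ρ = 8566 kg/m³
  candidate Q: σ_y = 244.0 MPa, ρ = 4540 kg/m³
  candidate A: M = 16.4×10⁻³
  candidate J: M = 13.3×10⁻³
  candidate V: M = 9.05×10⁻³
  candidate Q: M = 8.60×10⁻³
  candidate Z: M = 6.06×10⁻³
  candidate U: M = 3.99×10⁻³
The maximum is for candidate A.

candidate A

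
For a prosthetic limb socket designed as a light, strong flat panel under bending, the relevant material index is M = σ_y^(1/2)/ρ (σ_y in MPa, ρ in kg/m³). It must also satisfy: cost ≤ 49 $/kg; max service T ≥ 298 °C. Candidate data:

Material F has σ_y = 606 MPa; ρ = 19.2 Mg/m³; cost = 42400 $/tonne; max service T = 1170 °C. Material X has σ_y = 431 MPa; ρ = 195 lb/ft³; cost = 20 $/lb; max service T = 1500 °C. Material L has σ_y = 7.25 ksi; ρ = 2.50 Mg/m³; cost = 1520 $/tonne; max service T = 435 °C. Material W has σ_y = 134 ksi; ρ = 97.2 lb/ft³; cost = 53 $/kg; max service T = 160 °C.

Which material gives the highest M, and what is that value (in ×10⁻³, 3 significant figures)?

Screen on constraints: cost ≤ 49 $/kg; max service T ≥ 298 °C. Survivors: material F, material X, material L.
After converting to SI:
  material F: σ_y = 606.0 MPa, ρ = 19200 kg/m³
  material X: σ_y = 431.0 MPa, ρ = 3124 kg/m³
  material L: σ_y = 49.99 MPa, ρ = 2500 kg/m³
  material X: M = 6.65×10⁻³
  material L: M = 2.83×10⁻³
  material F: M = 1.28×10⁻³
Material X has the largest M.

material X, M = 6.65×10⁻³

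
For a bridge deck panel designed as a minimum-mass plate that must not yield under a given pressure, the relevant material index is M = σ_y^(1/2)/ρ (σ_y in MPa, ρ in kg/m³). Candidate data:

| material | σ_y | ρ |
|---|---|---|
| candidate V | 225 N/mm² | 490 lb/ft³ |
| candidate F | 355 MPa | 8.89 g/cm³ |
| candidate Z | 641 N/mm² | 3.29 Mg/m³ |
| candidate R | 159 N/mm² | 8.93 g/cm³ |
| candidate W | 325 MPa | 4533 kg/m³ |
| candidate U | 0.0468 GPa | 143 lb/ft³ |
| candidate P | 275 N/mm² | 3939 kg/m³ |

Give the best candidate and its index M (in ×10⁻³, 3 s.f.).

Convert each candidate to consistent units, then evaluate M:
  candidate V: σ_y = 225.0 MPa, ρ = 7849 kg/m³
  candidate F: σ_y = 355.0 MPa, ρ = 8890 kg/m³
  candidate Z: σ_y = 641.0 MPa, ρ = 3290 kg/m³
  candidate R: σ_y = 159.0 MPa, ρ = 8930 kg/m³
  candidate W: σ_y = 325.0 MPa, ρ = 4533 kg/m³
  candidate U: σ_y = 46.80 MPa, ρ = 2291 kg/m³
  candidate P: σ_y = 275.0 MPa, ρ = 3939 kg/m³
  candidate Z: M = 7.70×10⁻³
  candidate P: M = 4.21×10⁻³
  candidate W: M = 3.98×10⁻³
  candidate U: M = 2.99×10⁻³
  candidate F: M = 2.12×10⁻³
  candidate V: M = 1.91×10⁻³
  candidate R: M = 1.41×10⁻³
Candidate Z ranks first.

candidate Z, M = 7.70×10⁻³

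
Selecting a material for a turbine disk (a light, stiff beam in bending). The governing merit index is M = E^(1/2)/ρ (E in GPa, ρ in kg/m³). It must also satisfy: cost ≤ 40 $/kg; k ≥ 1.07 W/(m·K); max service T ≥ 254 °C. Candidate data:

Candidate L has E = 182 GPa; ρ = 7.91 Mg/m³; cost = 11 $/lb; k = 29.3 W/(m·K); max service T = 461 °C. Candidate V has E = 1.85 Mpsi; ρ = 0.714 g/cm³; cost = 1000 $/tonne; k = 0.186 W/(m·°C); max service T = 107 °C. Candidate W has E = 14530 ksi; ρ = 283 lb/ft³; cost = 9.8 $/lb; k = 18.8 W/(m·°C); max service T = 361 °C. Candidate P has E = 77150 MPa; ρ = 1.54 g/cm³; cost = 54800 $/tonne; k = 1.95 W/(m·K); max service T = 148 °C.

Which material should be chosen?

candidate W

Screen on constraints: cost ≤ 40 $/kg; k ≥ 1.07 W/(m·K); max service T ≥ 254 °C. Survivors: candidate L, candidate W.
In SI units:
  candidate L: E = 182.0 GPa, ρ = 7910 kg/m³
  candidate W: E = 100.2 GPa, ρ = 4533 kg/m³
  candidate W: M = 2.21×10⁻³
  candidate L: M = 1.71×10⁻³
The maximum is for candidate W.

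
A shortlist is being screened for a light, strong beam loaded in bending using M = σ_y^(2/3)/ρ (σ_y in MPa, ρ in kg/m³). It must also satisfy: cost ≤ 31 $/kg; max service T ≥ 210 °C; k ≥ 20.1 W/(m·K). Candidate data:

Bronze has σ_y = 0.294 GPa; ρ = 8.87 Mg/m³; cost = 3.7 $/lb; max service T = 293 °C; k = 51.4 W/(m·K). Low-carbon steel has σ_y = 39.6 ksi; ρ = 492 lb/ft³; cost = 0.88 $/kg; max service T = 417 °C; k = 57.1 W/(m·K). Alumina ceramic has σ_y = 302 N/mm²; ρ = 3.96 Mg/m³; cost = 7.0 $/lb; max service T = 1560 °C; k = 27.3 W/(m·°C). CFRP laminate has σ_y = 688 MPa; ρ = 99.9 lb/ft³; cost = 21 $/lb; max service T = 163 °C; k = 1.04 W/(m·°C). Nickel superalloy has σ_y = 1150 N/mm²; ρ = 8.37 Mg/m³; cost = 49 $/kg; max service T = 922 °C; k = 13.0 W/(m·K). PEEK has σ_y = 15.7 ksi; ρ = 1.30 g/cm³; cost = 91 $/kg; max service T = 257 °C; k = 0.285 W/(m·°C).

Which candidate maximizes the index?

Screen on constraints: cost ≤ 31 $/kg; max service T ≥ 210 °C; k ≥ 20.1 W/(m·K). Survivors: bronze, low-carbon steel, alumina ceramic.
After converting to SI:
  bronze: σ_y = 294.0 MPa, ρ = 8870 kg/m³
  low-carbon steel: σ_y = 273.0 MPa, ρ = 7881 kg/m³
  alumina ceramic: σ_y = 302.0 MPa, ρ = 3960 kg/m³
  alumina ceramic: M = 11.4×10⁻³
  low-carbon steel: M = 5.34×10⁻³
  bronze: M = 4.98×10⁻³
The maximum is for alumina ceramic.

alumina ceramic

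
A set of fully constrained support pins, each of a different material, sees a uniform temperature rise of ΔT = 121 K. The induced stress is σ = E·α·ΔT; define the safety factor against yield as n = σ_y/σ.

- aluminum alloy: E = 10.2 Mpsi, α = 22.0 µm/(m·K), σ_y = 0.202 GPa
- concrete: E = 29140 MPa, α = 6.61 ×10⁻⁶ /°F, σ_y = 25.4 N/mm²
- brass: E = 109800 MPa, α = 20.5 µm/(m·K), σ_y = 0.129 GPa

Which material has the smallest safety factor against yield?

In consistent units (E in GPa, α in ×10⁻⁶/K, σ_y in MPa):
  aluminum alloy: E = 70.33, α = 22.0, σ_y = 202.0 → σ = 187 MPa, n = 1.08
  concrete: E = 29.14, α = 11.9, σ_y = 25.40 → σ = 42.0 MPa, n = 0.605
  brass: E = 109.8, α = 20.5, σ_y = 129.0 → σ = 272 MPa, n = 0.474
Brass has the lowest safety factor, n = 0.474.

brass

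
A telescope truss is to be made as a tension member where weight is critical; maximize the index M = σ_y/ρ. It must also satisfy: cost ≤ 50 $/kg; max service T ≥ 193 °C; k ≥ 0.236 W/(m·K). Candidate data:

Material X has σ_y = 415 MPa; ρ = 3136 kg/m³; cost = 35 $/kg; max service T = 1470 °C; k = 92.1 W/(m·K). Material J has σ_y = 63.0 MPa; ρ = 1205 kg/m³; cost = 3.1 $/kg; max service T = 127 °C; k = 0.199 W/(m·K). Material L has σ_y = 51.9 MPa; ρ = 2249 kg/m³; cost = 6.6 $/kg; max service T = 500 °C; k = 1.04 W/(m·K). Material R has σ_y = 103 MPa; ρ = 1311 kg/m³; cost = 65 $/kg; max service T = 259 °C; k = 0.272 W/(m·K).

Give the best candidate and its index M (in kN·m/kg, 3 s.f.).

Screen on constraints: cost ≤ 50 $/kg; max service T ≥ 193 °C; k ≥ 0.236 W/(m·K). Survivors: material X, material L.
Per-candidate index values:
  material X: M = 132 kN·m/kg
  material L: M = 23.1 kN·m/kg
The maximum is for material X.

material X, M = 132 kN·m/kg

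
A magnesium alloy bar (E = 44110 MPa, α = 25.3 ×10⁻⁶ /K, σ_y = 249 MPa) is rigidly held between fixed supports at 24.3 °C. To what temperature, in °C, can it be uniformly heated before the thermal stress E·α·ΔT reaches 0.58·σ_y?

154 °C

E = 44110 MPa = 44.11 GPa.
E·α·ΔT = 144.4 MPa ⇒ ΔT = 144.4 / (44.11×10³ × 25.3×10⁻⁶) = 129.4 K.
T = 24.3 + 129.4 = 153.7 °C.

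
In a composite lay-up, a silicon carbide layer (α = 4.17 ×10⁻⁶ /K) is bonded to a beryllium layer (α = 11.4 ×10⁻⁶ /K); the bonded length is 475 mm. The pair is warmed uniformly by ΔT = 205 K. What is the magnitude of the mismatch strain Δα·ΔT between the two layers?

Δα = |4.17 − 11.4|×10⁻⁶/K = 7.23×10⁻⁶/K.
Mismatch strain = Δα·ΔT = 7.23×10⁻⁶ × 205.0 = 1.48×10⁻³.

1.48×10⁻³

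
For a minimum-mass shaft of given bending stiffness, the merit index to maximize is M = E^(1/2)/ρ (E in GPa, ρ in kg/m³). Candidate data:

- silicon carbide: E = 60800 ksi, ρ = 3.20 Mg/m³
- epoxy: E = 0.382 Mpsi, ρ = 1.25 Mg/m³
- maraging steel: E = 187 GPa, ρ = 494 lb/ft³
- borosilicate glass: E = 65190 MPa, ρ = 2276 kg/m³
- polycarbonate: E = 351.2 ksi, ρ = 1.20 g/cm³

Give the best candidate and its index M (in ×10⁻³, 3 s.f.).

After converting to SI:
  silicon carbide: E = 419.2 GPa, ρ = 3200 kg/m³
  epoxy: E = 2.634 GPa, ρ = 1250 kg/m³
  maraging steel: E = 187.0 GPa, ρ = 7913 kg/m³
  borosilicate glass: E = 65.19 GPa, ρ = 2276 kg/m³
  polycarbonate: E = 2.421 GPa, ρ = 1200 kg/m³
  silicon carbide: M = 6.40×10⁻³
  borosilicate glass: M = 3.55×10⁻³
  maraging steel: M = 1.73×10⁻³
  epoxy: M = 1.30×10⁻³
  polycarbonate: M = 1.30×10⁻³
The maximum is for silicon carbide.

silicon carbide, M = 6.40×10⁻³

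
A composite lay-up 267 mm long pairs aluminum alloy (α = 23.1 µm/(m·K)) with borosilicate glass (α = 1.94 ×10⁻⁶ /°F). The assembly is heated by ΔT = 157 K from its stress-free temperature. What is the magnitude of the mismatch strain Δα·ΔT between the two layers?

borosilicate glass: α = 1.94×10⁻⁶/°F × 9/5 = 3.49×10⁻⁶/K.
Δα = |23.1 − 3.49|×10⁻⁶/K = 19.6×10⁻⁶/K.
Mismatch strain = Δα·ΔT = 19.6×10⁻⁶ × 157.0 = 3.08×10⁻³.

3.08×10⁻³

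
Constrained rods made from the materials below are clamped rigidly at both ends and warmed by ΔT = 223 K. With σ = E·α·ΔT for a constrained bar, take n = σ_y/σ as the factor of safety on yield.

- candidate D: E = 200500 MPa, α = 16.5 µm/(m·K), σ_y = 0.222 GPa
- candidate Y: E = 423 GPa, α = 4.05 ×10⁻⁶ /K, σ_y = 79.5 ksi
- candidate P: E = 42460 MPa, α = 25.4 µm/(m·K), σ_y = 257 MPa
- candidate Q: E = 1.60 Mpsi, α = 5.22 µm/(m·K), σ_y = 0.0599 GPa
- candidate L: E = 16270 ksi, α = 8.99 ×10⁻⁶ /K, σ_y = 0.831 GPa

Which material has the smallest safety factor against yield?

candidate D

With everything in SI (GPa, ×10⁻⁶/K, MPa):
  candidate D: E = 200.5, α = 16.5, σ_y = 222.0 → σ = 738 MPa, n = 0.301
  candidate Y: E = 423.0, α = 4.05, σ_y = 548.1 → σ = 382 MPa, n = 1.43
  candidate P: E = 42.46, α = 25.4, σ_y = 257.0 → σ = 241 MPa, n = 1.07
  candidate Q: E = 11.03, α = 5.22, σ_y = 59.90 → σ = 12.8 MPa, n = 4.66
  candidate L: E = 112.2, α = 8.99, σ_y = 831.0 → σ = 225 MPa, n = 3.70
Candidate D has the lowest safety factor, n = 0.301.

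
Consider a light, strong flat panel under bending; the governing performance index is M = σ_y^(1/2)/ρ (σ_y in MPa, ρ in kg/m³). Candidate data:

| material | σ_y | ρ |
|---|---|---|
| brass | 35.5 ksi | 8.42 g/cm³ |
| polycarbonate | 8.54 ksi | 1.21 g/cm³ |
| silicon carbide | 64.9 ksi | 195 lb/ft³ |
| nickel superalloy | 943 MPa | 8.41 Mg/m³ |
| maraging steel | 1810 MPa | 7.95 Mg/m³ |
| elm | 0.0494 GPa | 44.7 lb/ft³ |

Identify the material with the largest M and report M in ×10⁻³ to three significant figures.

Normalizing units and computing the index:
  brass: σ_y = 244.8 MPa, ρ = 8420 kg/m³
  polycarbonate: σ_y = 58.88 MPa, ρ = 1210 kg/m³
  silicon carbide: σ_y = 447.5 MPa, ρ = 3124 kg/m³
  nickel superalloy: σ_y = 943.0 MPa, ρ = 8410 kg/m³
  maraging steel: σ_y = 1810 MPa, ρ = 7950 kg/m³
  elm: σ_y = 49.40 MPa, ρ = 716.0 kg/m³
  elm: M = 9.82×10⁻³
  silicon carbide: M = 6.77×10⁻³
  polycarbonate: M = 6.34×10⁻³
  maraging steel: M = 5.35×10⁻³
  nickel superalloy: M = 3.65×10⁻³
  brass: M = 1.86×10⁻³
Elm ranks first.

elm, M = 9.82×10⁻³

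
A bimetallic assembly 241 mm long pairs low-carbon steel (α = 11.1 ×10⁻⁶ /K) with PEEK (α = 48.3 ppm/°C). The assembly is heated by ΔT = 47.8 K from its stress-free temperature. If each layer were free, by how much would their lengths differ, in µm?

Δα = |11.1 − 48.3|×10⁻⁶/K = 37.2×10⁻⁶/K.
ΔL_mismatch = Δα·L·ΔT = 37.2×10⁻⁶ × 241.0 mm × 47.8 K = 429 µm.

429 µm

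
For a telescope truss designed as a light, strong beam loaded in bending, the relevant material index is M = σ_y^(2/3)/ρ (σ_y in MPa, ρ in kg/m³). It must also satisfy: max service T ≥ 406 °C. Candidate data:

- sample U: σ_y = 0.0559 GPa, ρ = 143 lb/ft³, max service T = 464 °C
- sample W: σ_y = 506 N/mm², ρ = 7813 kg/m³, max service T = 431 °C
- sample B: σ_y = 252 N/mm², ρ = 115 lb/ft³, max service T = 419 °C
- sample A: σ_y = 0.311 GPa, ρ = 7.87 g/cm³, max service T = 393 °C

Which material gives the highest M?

Screen on constraints: max service T ≥ 406 °C. Survivors: sample U, sample W, sample B.
After converting to SI:
  sample U: σ_y = 55.90 MPa, ρ = 2291 kg/m³
  sample W: σ_y = 506.0 MPa, ρ = 7813 kg/m³
  sample B: σ_y = 252.0 MPa, ρ = 1842 kg/m³
  sample B: M = 21.7×10⁻³
  sample W: M = 8.13×10⁻³
  sample U: M = 6.38×10⁻³
The maximum is for sample B.

sample B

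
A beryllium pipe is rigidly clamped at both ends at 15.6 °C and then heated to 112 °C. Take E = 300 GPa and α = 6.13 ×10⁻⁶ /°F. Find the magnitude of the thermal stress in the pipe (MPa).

α = 6.13×10⁻⁶/°F × 9/5 = 11.0×10⁻⁶/K.
ΔT = 96.40 K. Constrained thermal stress σ = E·α·ΔT = 300.0×10³ MPa × 11.0×10⁻⁶ × 96.40 = 319 MPa (compressive).

319 MPa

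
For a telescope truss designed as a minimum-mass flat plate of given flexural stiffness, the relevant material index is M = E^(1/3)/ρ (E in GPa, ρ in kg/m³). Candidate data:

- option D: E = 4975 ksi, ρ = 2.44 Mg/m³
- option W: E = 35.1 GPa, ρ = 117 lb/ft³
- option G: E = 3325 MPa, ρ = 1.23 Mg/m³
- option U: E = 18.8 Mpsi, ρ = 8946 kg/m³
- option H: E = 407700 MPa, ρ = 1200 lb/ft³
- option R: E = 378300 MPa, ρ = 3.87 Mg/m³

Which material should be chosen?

option R

Normalizing units and computing the index:
  option D: E = 34.30 GPa, ρ = 2440 kg/m³
  option W: E = 35.10 GPa, ρ = 1874 kg/m³
  option G: E = 3.325 GPa, ρ = 1230 kg/m³
  option U: E = 129.6 GPa, ρ = 8946 kg/m³
  option H: E = 407.7 GPa, ρ = 19220 kg/m³
  option R: E = 378.3 GPa, ρ = 3870 kg/m³
  option R: M = 1.87×10⁻³
  option W: M = 1.75×10⁻³
  option D: M = 1.33×10⁻³
  option G: M = 1.21×10⁻³
  option U: M = 0.566×10⁻³
  option H: M = 0.386×10⁻³
Option R has the largest M.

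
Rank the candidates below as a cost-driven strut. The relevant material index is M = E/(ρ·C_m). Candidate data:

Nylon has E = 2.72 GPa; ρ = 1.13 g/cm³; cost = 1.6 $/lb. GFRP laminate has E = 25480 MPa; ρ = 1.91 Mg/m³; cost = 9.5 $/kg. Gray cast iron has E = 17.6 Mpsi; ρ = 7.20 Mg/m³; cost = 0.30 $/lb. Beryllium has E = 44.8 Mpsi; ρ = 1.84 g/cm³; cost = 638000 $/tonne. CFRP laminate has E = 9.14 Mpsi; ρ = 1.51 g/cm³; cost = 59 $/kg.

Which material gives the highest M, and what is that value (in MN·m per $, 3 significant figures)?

In SI units:
  nylon: E = 2.720 GPa, ρ = 1130 kg/m³, cost = 3.527 $/kg
  GFRP laminate: E = 25.48 GPa, ρ = 1910 kg/m³, cost = 9.500 $/kg
  gray cast iron: E = 121.3 GPa, ρ = 7200 kg/m³, cost = 0.6614 $/kg
  beryllium: E = 308.9 GPa, ρ = 1840 kg/m³, cost = 638.0 $/kg
  CFRP laminate: E = 63.02 GPa, ρ = 1510 kg/m³, cost = 59.00 $/kg
  gray cast iron: M = 25.5 MN·m per $
  GFRP laminate: M = 1.40 MN·m per $
  CFRP laminate: M = 0.707 MN·m per $
  nylon: M = 0.682 MN·m per $
  beryllium: M = 0.263 MN·m per $
The maximum is for gray cast iron.

gray cast iron, M = 25.5 MN·m per $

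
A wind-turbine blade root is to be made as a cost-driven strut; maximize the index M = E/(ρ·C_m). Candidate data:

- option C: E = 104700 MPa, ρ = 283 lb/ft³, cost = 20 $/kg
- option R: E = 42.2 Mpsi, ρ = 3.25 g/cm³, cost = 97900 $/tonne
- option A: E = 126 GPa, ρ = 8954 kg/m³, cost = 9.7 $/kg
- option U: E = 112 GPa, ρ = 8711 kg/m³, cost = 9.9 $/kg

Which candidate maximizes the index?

option A

After converting to SI:
  option C: E = 104.7 GPa, ρ = 4533 kg/m³, cost = 20.00 $/kg
  option R: E = 291.0 GPa, ρ = 3250 kg/m³, cost = 97.90 $/kg
  option A: E = 126.0 GPa, ρ = 8954 kg/m³, cost = 9.700 $/kg
  option U: E = 112.0 GPa, ρ = 8711 kg/m³, cost = 9.900 $/kg
  option A: M = 1.45 MN·m per $
  option U: M = 1.30 MN·m per $
  option C: M = 1.15 MN·m per $
  option R: M = 0.914 MN·m per $
Option A has the largest M.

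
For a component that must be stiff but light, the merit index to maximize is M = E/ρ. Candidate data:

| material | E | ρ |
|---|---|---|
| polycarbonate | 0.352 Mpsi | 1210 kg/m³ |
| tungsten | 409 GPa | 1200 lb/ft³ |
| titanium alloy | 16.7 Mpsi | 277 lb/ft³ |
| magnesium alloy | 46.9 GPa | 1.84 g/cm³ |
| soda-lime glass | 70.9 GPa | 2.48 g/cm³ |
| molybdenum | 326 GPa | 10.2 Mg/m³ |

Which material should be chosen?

molybdenum

After converting to SI:
  polycarbonate: E = 2.427 GPa, ρ = 1210 kg/m³
  tungsten: E = 409.0 GPa, ρ = 19220 kg/m³
  titanium alloy: E = 115.1 GPa, ρ = 4437 kg/m³
  magnesium alloy: E = 46.90 GPa, ρ = 1840 kg/m³
  soda-lime glass: E = 70.90 GPa, ρ = 2480 kg/m³
  molybdenum: E = 326.0 GPa, ρ = 10200 kg/m³
  molybdenum: M = 32.0 MN·m/kg
  soda-lime glass: M = 28.6 MN·m/kg
  titanium alloy: M = 25.9 MN·m/kg
  magnesium alloy: M = 25.5 MN·m/kg
  tungsten: M = 21.3 MN·m/kg
  polycarbonate: M = 2.01 MN·m/kg
Molybdenum ranks first.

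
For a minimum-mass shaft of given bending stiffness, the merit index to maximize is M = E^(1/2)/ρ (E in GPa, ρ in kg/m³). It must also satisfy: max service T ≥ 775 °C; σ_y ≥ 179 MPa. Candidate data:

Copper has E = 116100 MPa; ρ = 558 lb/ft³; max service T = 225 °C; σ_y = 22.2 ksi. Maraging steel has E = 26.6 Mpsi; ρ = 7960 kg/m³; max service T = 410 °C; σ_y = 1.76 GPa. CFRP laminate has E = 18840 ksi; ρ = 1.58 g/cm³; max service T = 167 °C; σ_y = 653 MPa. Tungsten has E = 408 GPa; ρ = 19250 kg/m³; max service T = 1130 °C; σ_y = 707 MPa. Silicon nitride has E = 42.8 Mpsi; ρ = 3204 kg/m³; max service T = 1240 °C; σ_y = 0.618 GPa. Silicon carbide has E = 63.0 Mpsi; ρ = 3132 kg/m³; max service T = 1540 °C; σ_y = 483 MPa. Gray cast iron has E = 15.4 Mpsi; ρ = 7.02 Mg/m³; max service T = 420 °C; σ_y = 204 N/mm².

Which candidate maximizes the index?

Screen on constraints: max service T ≥ 775 °C; σ_y ≥ 179 MPa. Survivors: tungsten, silicon nitride, silicon carbide.
Normalizing units and computing the index:
  tungsten: E = 408.0 GPa, ρ = 19250 kg/m³
  silicon nitride: E = 295.1 GPa, ρ = 3204 kg/m³
  silicon carbide: E = 434.4 GPa, ρ = 3132 kg/m³
  silicon carbide: M = 6.65×10⁻³
  silicon nitride: M = 5.36×10⁻³
  tungsten: M = 1.05×10⁻³
The maximum is for silicon carbide.

silicon carbide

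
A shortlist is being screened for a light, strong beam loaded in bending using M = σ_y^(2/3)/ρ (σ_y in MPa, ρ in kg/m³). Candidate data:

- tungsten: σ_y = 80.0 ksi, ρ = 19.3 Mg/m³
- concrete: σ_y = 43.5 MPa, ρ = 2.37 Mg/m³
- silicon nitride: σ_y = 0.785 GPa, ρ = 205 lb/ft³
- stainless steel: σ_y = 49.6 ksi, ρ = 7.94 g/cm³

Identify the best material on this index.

silicon nitride

Convert each candidate to consistent units, then evaluate M:
  tungsten: σ_y = 551.6 MPa, ρ = 19300 kg/m³
  concrete: σ_y = 43.50 MPa, ρ = 2370 kg/m³
  silicon nitride: σ_y = 785.0 MPa, ρ = 3284 kg/m³
  stainless steel: σ_y = 342.0 MPa, ρ = 7940 kg/m³
  silicon nitride: M = 25.9×10⁻³
  stainless steel: M = 6.16×10⁻³
  concrete: M = 5.22×10⁻³
  tungsten: M = 3.48×10⁻³
Highest index: silicon nitride.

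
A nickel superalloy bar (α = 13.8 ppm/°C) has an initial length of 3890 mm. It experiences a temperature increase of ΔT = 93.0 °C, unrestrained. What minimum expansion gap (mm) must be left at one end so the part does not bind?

4.99 mm

ΔL = α·L₀·ΔT = 13.8×10⁻⁶ × 3890 mm × 93.00 K = 4.99 mm.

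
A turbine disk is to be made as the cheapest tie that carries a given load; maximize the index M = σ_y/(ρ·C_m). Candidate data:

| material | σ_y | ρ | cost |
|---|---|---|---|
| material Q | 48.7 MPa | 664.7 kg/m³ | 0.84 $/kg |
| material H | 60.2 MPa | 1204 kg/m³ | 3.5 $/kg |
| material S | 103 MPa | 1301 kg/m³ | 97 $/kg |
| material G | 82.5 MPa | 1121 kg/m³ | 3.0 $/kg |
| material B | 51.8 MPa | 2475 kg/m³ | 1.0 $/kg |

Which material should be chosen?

Computing M directly (units already consistent):
  material Q: M = 87.2 kN·m per $
  material G: M = 24.5 kN·m per $
  material B: M = 20.9 kN·m per $
  material H: M = 14.3 kN·m per $
  material S: M = 0.816 kN·m per $
Material Q has the largest M.

material Q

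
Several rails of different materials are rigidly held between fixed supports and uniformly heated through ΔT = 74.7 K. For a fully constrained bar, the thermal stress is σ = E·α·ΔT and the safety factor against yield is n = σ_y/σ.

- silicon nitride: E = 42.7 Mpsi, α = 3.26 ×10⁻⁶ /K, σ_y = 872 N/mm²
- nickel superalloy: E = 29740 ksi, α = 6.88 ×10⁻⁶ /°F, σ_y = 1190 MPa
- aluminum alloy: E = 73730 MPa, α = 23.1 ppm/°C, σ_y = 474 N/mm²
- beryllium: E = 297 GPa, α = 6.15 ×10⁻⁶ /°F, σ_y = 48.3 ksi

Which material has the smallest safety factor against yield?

With everything in SI (GPa, ×10⁻⁶/K, MPa):
  silicon nitride: E = 294.4, α = 3.26, σ_y = 872.0 → σ = 71.7 MPa, n = 12.2
  nickel superalloy: E = 205.1, α = 12.4, σ_y = 1190 → σ = 190 MPa, n = 6.27
  aluminum alloy: E = 73.73, α = 23.1, σ_y = 474.0 → σ = 127 MPa, n = 3.73
  beryllium: E = 297.0, α = 11.1, σ_y = 333.0 → σ = 246 MPa, n = 1.36
Smallest n: beryllium with n = 1.36.

beryllium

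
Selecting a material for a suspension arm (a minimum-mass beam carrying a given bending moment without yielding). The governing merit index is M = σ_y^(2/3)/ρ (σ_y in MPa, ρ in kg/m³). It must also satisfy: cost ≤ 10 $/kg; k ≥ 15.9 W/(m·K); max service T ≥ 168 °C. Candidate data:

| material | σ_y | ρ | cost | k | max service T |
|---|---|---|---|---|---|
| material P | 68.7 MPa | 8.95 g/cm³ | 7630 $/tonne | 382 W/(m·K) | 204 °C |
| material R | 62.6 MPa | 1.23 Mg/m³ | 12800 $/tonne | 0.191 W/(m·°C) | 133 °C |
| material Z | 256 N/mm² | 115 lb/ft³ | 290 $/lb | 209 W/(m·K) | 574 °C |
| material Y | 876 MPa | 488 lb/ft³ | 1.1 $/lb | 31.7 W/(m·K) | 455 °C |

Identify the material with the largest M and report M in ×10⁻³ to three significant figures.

Screen on constraints: cost ≤ 10 $/kg; k ≥ 15.9 W/(m·K); max service T ≥ 168 °C. Survivors: material P, material Y.
After converting to SI:
  material P: σ_y = 68.70 MPa, ρ = 8950 kg/m³
  material Y: σ_y = 876.0 MPa, ρ = 7817 kg/m³
  material Y: M = 11.7×10⁻³
  material P: M = 1.87×10⁻³
Material Y has the largest M.

material Y, M = 11.7×10⁻³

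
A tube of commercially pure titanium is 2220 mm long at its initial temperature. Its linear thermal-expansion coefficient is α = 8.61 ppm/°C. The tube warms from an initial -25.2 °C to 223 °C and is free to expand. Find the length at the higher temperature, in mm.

ΔT = 223 − (-25.2) = 248.2 K.
ΔL = α·L₀·ΔT = 8.61×10⁻⁶ × 2220 mm × 248.2 K = 4.74 mm.
L = L₀ + ΔL = 2220 + 4.74 = 2224.7 mm.

2224.7 mm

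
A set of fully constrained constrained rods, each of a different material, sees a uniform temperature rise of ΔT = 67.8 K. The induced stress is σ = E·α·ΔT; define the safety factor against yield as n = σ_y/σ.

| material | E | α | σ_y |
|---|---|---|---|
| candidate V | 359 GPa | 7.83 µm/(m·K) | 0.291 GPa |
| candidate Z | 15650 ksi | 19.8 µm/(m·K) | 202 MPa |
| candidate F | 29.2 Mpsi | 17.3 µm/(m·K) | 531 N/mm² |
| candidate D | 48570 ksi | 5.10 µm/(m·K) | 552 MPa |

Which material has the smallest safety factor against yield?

With everything in SI (GPa, ×10⁻⁶/K, MPa):
  candidate V: E = 359.0, α = 7.83, σ_y = 291.0 → σ = 191 MPa, n = 1.53
  candidate Z: E = 107.9, α = 19.8, σ_y = 202.0 → σ = 145 MPa, n = 1.39
  candidate F: E = 201.3, α = 17.3, σ_y = 531.0 → σ = 236 MPa, n = 2.25
  candidate D: E = 334.9, α = 5.10, σ_y = 552.0 → σ = 116 MPa, n = 4.77
Candidate Z has the lowest safety factor, n = 1.39.

candidate Z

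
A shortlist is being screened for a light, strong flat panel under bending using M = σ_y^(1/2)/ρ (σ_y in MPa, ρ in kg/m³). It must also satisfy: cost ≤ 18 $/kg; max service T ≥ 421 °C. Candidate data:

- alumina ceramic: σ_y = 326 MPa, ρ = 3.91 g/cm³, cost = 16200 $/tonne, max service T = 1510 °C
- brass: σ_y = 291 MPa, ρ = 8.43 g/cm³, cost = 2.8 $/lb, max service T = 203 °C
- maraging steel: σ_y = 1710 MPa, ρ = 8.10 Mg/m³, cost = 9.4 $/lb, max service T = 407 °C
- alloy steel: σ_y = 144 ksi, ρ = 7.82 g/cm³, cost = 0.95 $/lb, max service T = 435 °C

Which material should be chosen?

Screen on constraints: cost ≤ 18 $/kg; max service T ≥ 421 °C. Survivors: alumina ceramic, alloy steel.
Putting every candidate on a common basis:
  alumina ceramic: σ_y = 326.0 MPa, ρ = 3910 kg/m³
  alloy steel: σ_y = 992.8 MPa, ρ = 7820 kg/m³
  alumina ceramic: M = 4.62×10⁻³
  alloy steel: M = 4.03×10⁻³
Highest index: alumina ceramic.

alumina ceramic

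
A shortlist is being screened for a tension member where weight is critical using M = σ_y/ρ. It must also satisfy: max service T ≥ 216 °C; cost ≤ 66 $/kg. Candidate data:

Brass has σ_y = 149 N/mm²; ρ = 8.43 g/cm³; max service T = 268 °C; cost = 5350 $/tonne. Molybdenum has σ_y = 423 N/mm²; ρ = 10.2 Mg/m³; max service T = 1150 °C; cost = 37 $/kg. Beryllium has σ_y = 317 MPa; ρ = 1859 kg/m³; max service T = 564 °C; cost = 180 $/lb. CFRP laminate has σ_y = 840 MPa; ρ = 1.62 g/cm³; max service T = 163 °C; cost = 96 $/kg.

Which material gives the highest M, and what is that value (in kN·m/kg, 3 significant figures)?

molybdenum, M = 41.5 kN·m/kg

Screen on constraints: max service T ≥ 216 °C; cost ≤ 66 $/kg. Survivors: brass, molybdenum.
Convert each candidate to consistent units, then evaluate M:
  brass: σ_y = 149.0 MPa, ρ = 8430 kg/m³
  molybdenum: σ_y = 423.0 MPa, ρ = 10200 kg/m³
  molybdenum: M = 41.5 kN·m/kg
  brass: M = 17.7 kN·m/kg
Molybdenum ranks first.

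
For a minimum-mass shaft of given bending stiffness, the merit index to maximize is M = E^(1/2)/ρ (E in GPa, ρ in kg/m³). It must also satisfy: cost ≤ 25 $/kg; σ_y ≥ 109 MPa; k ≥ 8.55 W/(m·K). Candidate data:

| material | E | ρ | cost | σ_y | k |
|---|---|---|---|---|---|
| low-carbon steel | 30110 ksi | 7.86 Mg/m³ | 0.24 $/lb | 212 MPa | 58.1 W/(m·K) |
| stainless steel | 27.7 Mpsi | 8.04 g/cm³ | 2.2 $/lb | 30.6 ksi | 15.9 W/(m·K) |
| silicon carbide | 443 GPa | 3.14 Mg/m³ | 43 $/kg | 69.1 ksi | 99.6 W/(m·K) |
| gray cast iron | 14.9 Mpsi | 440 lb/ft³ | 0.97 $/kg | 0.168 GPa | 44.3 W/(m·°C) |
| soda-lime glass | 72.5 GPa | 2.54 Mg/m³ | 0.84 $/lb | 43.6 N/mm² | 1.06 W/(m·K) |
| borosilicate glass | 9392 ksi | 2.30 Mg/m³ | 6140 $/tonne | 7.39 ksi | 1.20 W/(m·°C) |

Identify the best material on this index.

low-carbon steel

Screen on constraints: cost ≤ 25 $/kg; σ_y ≥ 109 MPa; k ≥ 8.55 W/(m·K). Survivors: low-carbon steel, stainless steel, gray cast iron.
Convert each candidate to consistent units, then evaluate M:
  low-carbon steel: E = 207.6 GPa, ρ = 7860 kg/m³
  stainless steel: E = 191.0 GPa, ρ = 8040 kg/m³
  gray cast iron: E = 102.7 GPa, ρ = 7048 kg/m³
  low-carbon steel: M = 1.83×10⁻³
  stainless steel: M = 1.72×10⁻³
  gray cast iron: M = 1.44×10⁻³
Low-carbon steel ranks first.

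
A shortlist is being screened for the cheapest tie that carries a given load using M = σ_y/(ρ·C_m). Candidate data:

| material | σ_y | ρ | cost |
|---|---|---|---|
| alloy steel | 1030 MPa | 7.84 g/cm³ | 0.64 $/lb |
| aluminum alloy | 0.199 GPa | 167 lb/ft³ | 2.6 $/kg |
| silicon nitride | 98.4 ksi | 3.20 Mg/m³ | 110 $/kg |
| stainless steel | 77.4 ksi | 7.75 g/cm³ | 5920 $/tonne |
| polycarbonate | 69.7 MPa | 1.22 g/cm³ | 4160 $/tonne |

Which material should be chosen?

alloy steel

In SI units:
  alloy steel: σ_y = 1030 MPa, ρ = 7840 kg/m³, cost = 1.411 $/kg
  aluminum alloy: σ_y = 199.0 MPa, ρ = 2675 kg/m³, cost = 2.600 $/kg
  silicon nitride: σ_y = 678.4 MPa, ρ = 3200 kg/m³, cost = 110.0 $/kg
  stainless steel: σ_y = 533.7 MPa, ρ = 7750 kg/m³, cost = 5.920 $/kg
  polycarbonate: σ_y = 69.70 MPa, ρ = 1220 kg/m³, cost = 4.160 $/kg
  alloy steel: M = 93.1 kN·m per $
  aluminum alloy: M = 28.6 kN·m per $
  polycarbonate: M = 13.7 kN·m per $
  stainless steel: M = 11.6 kN·m per $
  silicon nitride: M = 1.93 kN·m per $
Highest index: alloy steel.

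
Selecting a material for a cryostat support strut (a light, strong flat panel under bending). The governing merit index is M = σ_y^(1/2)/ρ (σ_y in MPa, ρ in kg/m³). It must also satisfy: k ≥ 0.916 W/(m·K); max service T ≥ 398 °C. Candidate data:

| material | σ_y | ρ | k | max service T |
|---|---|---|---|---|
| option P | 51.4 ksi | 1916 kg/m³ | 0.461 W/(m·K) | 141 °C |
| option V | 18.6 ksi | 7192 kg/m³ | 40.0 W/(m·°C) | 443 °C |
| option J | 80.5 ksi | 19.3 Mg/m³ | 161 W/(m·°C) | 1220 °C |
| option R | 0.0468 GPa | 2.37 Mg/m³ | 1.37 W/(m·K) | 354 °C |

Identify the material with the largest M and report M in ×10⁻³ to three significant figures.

Screen on constraints: k ≥ 0.916 W/(m·K); max service T ≥ 398 °C. Survivors: option V, option J.
Putting every candidate on a common basis:
  option V: σ_y = 128.2 MPa, ρ = 7192 kg/m³
  option J: σ_y = 555.0 MPa, ρ = 19300 kg/m³
  option V: M = 1.57×10⁻³
  option J: M = 1.22×10⁻³
The maximum is for option V.

option V, M = 1.57×10⁻³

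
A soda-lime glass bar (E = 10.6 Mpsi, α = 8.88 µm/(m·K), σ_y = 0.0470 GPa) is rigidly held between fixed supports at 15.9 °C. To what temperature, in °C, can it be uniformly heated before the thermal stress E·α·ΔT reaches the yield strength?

E = 10.6 Mpsi = 73.08 GPa.
σ_y = 0.0470 GPa = 47.00 MPa.
E·α·ΔT = 47.00 MPa ⇒ ΔT = 47.00 / (73.08×10³ × 8.88×10⁻⁶) = 72.42 K.
T = 15.9 + 72.42 = 88.32 °C.

88.3 °C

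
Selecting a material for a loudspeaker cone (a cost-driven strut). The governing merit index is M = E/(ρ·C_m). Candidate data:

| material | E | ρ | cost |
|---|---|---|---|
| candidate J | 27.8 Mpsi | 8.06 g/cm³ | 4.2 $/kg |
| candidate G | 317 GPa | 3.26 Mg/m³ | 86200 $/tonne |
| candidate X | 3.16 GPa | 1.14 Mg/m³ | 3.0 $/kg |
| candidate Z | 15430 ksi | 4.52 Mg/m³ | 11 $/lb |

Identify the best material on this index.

candidate J

Convert each candidate to consistent units, then evaluate M:
  candidate J: E = 191.7 GPa, ρ = 8060 kg/m³, cost = 4.200 $/kg
  candidate G: E = 317.0 GPa, ρ = 3260 kg/m³, cost = 86.20 $/kg
  candidate X: E = 3.160 GPa, ρ = 1140 kg/m³, cost = 3.000 $/kg
  candidate Z: E = 106.4 GPa, ρ = 4520 kg/m³, cost = 24.25 $/kg
  candidate J: M = 5.66 MN·m per $
  candidate G: M = 1.13 MN·m per $
  candidate Z: M = 0.971 MN·m per $
  candidate X: M = 0.924 MN·m per $
The maximum is for candidate J.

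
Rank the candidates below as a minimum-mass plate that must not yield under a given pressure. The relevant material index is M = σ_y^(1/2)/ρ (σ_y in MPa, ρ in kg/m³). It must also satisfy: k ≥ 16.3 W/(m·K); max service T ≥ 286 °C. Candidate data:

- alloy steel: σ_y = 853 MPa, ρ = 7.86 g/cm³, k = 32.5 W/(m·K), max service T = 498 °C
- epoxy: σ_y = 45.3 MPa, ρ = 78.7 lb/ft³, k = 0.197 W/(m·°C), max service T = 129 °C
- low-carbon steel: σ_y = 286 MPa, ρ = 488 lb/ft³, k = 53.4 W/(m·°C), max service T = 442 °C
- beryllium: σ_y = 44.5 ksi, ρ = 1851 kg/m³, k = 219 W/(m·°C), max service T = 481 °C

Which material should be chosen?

Screen on constraints: k ≥ 16.3 W/(m·K); max service T ≥ 286 °C. Survivors: alloy steel, low-carbon steel, beryllium.
Convert each candidate to consistent units, then evaluate M:
  alloy steel: σ_y = 853.0 MPa, ρ = 7860 kg/m³
  low-carbon steel: σ_y = 286.0 MPa, ρ = 7817 kg/m³
  beryllium: σ_y = 306.8 MPa, ρ = 1851 kg/m³
  beryllium: M = 9.46×10⁻³
  alloy steel: M = 3.72×10⁻³
  low-carbon steel: M = 2.16×10⁻³
Beryllium ranks first.

beryllium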